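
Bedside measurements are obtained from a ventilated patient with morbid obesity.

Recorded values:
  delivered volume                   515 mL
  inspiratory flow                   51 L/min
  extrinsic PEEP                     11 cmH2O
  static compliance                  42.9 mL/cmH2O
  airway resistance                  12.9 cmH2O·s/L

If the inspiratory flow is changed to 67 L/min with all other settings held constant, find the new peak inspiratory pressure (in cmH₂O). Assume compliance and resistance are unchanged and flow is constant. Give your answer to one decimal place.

Flow: 51 L/min ÷ 60 = 0.85 L/s.
New flow: 67 L/min ÷ 60 = 1.1167 L/s.
PIP = Vt/C + R·V̇ + PEEP (constant-flow equation of motion).
Only the resistive term changes: ΔPIP = R × ΔV̇ = 12.9 × (1.1167 − 0.85) = 12.9 × 0.2667 = 3.44 cmH2O.
Original PIP = 515/42.9 + 12.9×0.85 + 11 = 33.97 cmH2O; new PIP = 33.97 + (3.44) = 37.41 cmH2O.

37.4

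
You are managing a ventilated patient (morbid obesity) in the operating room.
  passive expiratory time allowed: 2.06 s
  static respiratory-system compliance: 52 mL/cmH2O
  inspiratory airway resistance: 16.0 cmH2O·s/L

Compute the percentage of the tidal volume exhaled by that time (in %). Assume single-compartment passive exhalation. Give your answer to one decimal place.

τ = R × C = 16.0 × 52 mL/cmH2O = 16.0 × 0.052 L/cmH2O = 0.832 s.
Passive exhalation: V(t)/V₀ = e^(−t/τ) = e^(−2.06/0.832) = 0.08408.
Fraction exhaled = 1 − 0.08408 = 0.9159 → 91.59%.

91.6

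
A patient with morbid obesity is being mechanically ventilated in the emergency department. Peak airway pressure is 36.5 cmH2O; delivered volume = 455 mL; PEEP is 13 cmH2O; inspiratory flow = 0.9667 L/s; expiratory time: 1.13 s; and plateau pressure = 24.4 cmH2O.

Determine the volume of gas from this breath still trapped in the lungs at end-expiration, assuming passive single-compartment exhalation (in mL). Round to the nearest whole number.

R = (PIP − Pplat)/V̇ = (36.5 − 24.4) / 0.9667 = 12.1/0.9667 = 12.517 cmH2O·s/L.
C = Vt/(Pplat − PEEP) = 455.0 / (24.4 − 13) = 455.0/11.4 = 39.912 mL/cmH2O.
τ = R × C = 12.517 × 0.03991 L/cmH2O = 0.4996 s.
Fraction remaining = e^(−Te/τ) = e^(−1.13/0.4996) = 0.1042.
Trapped volume = 455.0 × 0.1042 = 47.411 mL.

47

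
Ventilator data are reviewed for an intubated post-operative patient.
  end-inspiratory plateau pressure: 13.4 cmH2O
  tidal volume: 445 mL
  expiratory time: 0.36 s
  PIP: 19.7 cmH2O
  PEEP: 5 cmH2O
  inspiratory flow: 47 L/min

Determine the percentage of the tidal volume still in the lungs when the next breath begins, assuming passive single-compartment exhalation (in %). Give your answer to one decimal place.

43.0

Flow: 47 L/min ÷ 60 = 0.7833 L/s.
R = (PIP − Pplat)/V̇ = (19.7 − 13.4) / 0.7833 = 6.3/0.7833 = 8.043 cmH2O·s/L.
C = Vt/(Pplat − PEEP) = 445.0 / (13.4 − 5) = 445.0/8.4 = 52.976 mL/cmH2O.
τ = R × C = 8.043 × 0.05298 L/cmH2O = 0.4261 s.
Fraction remaining at end-expiration = e^(−Te/τ) = e^(−0.36/0.4261) = 0.4296 → 42.96%.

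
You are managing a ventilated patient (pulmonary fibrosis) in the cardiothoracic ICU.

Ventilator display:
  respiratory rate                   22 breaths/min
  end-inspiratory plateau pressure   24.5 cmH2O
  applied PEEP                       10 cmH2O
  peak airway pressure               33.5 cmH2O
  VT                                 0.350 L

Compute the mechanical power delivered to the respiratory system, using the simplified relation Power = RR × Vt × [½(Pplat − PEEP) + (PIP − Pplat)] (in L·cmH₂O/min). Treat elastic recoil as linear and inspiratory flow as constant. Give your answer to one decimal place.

125.1

Per-breath work = Vt × [½(Pplat−PEEP) + (PIP−Pplat)] = 0.350 × [0.5×14.5 + 9.0] = 0.350 × 16.25 = 5.688 L·cmH2O.
Power = 22 × 5.688 = 125.14 L·cmH2O/min.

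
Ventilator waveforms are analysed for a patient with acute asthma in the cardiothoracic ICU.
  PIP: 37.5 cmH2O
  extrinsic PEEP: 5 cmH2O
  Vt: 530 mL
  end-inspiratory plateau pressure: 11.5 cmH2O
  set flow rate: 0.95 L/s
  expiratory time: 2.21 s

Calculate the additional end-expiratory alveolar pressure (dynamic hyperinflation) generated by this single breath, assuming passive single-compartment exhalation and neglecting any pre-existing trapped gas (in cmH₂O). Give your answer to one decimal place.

2.4

R = (PIP − Pplat)/V̇ = (37.5 − 11.5) / 0.95 = 26.0/0.95 = 27.368 cmH2O·s/L.
C = Vt/(Pplat − PEEP) = 530.0 / (11.5 − 5) = 530.0/6.5 = 81.538 mL/cmH2O.
τ = R × C = 27.368 × 0.08154 L/cmH2O = 2.232 s.
Fraction remaining = e^(−Te/τ) = e^(−2.21/2.232) = 0.3715; trapped volume = 530.0 × 0.3715 = 196.9 mL.
Additional alveolar pressure from trapping ≈ V_trapped / C = 196.9 / 81.538 = 2.415 cmH2O.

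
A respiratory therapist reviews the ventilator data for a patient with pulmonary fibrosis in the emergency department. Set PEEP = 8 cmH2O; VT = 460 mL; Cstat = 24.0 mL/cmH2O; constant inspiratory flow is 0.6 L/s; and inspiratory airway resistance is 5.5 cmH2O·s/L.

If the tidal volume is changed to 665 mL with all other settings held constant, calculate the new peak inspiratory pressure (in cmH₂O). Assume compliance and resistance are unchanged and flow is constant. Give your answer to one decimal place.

PIP = Vt/C + R·V̇ + PEEP (constant-flow equation of motion).
Only the elastic term changes: ΔPIP = ΔVt / C = (665 − 460) / 24.0 = 8.542 cmH2O.
Original PIP = 460/24.0 + 5.5×0.6 + 8 = 30.467 cmH2O; new PIP = 30.467 + (8.542) = 39.009 cmH2O.

39.0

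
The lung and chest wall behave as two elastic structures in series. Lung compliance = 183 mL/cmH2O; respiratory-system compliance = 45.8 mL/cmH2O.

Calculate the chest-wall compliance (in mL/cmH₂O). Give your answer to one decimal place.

1/Ccw = 1/Crs − 1/CL.
1/Ccw = 1/45.8 − 1/183 = 0.01637.
Ccw = 61.087 mL/cmH2O.

61.1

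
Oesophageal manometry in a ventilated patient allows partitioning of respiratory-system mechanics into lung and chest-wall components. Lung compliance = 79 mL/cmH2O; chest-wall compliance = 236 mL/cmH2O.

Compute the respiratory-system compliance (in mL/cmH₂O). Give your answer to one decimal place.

59.2

Lung and chest wall are elastances in series: 1/Crs = 1/CL + 1/Ccw.
1/Crs = 1/79 + 1/236 = 0.0169.
Crs = 59.172 mL/cmH2O.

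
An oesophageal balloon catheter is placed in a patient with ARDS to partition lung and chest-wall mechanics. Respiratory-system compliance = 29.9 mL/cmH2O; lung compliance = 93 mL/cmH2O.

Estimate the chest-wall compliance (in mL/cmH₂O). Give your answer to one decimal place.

1/Ccw = 1/Crs − 1/CL.
1/Ccw = 1/29.9 − 1/93 = 0.02269.
Ccw = 44.072 mL/cmH2O.

44.1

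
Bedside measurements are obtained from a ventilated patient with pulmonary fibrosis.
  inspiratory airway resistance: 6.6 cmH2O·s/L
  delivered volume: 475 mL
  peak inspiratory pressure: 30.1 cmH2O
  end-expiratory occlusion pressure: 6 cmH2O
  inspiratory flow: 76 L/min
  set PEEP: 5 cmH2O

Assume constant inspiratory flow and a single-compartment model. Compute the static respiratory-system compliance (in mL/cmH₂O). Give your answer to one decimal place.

30.2

Flow: 76 L/min ÷ 60 = 1.2667 L/s.
Total PEEP = 6 cmH2O (set 5 + intrinsic 1); this is the baseline alveolar pressure.
Equation of motion (constant flow): PIP = Vt/C + R·V̇ + PEEP.
Vt/C = PIP − R·V̇ − PEEP = 30.1 − 6.6×1.2667 − 6 = 30.1 − 8.36 − 6 = 15.74 cmH2O.
C = Vt / 15.74 = 475 / 15.74 = 30.178 mL/cmH2O.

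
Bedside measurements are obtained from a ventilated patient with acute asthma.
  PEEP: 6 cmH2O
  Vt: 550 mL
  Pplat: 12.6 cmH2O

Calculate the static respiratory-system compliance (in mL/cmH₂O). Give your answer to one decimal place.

Cstat = Vt / (Pplat − PEEP) = 550 / (12.6 − 6) = 550 / 6.6 = 83.333 mL/cmH2O.

83.3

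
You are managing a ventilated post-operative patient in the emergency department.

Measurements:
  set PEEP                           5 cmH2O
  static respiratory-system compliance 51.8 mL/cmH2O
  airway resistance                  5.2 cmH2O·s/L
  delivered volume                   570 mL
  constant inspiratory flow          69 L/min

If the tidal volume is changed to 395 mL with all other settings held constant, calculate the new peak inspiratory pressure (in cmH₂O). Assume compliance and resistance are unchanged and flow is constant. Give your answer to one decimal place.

Flow: 69 L/min ÷ 60 = 1.15 L/s.
PIP = Vt/C + R·V̇ + PEEP (constant-flow equation of motion).
Only the elastic term changes: ΔPIP = ΔVt / C = (395 − 570) / 51.8 = -3.378 cmH2O.
Original PIP = 570/51.8 + 5.2×1.15 + 5 = 21.984 cmH2O; new PIP = 21.984 + (-3.378) = 18.606 cmH2O.

18.6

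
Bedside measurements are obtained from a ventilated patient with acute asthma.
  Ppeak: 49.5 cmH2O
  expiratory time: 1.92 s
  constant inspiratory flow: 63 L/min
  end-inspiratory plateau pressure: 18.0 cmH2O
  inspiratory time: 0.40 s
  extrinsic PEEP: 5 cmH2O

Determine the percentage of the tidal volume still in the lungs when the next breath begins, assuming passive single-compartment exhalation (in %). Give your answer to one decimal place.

Flow: 63 L/min ÷ 60 = 1.05 L/s.
Vt = flow × Ti = 1.05 L/s × 0.40 s × 1000 mL/L = 420.0 mL.
R = (PIP − Pplat)/V̇ = (49.5 − 18.0) / 1.05 = 31.5/1.05 = 30.0 cmH2O·s/L.
C = Vt/(Pplat − PEEP) = 420.0 / (18.0 − 5) = 420.0/13.0 = 32.308 mL/cmH2O.
τ = R × C = 30.0 × 0.03231 L/cmH2O = 0.9693 s.
Fraction remaining at end-expiration = e^(−Te/τ) = e^(−1.92/0.9693) = 0.138 → 13.8%.

13.8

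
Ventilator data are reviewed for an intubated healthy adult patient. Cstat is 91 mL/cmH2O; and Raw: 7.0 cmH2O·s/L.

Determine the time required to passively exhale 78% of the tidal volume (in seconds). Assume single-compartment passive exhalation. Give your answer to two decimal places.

0.96

τ = R × C = 7.0 × 91 mL/cmH2O = 7.0 × 0.091 L/cmH2O = 0.637 s.
Exhaled fraction f = 1 − e^(−t/τ) → t = −τ·ln(1 − f) = −0.637·ln(0.22) = 0.9645 s.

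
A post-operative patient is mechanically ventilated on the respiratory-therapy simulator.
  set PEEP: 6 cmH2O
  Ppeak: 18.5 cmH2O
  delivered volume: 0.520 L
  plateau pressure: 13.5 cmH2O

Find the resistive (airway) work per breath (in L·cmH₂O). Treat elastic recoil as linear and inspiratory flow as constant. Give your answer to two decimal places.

With constant inspiratory flow the resistive pressure is constant at PIP − Pplat = 18.5 − 13.5 = 5.0 cmH2O, so resistive work = 5.0 × 0.520 = 2.6 L·cmH2O.

2.60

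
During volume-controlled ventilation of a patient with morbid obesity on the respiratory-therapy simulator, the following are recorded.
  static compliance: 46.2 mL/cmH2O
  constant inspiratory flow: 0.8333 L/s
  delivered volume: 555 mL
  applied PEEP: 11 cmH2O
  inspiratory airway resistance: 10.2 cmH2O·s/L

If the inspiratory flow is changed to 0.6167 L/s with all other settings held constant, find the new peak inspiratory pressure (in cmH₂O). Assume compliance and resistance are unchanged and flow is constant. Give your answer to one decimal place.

29.3

PIP = Vt/C + R·V̇ + PEEP (constant-flow equation of motion).
Only the resistive term changes: ΔPIP = R × ΔV̇ = 10.2 × (0.6167 − 0.8333) = 10.2 × -0.2166 = -2.209 cmH2O.
Original PIP = 555/46.2 + 10.2×0.8333 + 11 = 31.513 cmH2O; new PIP = 31.513 + (-2.209) = 29.304 cmH2O.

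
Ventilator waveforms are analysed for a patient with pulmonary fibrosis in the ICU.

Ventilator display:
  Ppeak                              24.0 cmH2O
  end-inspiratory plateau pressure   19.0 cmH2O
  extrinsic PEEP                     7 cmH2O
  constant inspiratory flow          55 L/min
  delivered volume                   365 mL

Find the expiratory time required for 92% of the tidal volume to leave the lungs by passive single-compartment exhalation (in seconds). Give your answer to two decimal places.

0.42

Flow: 55 L/min ÷ 60 = 0.9167 L/s.
R = (PIP − Pplat)/V̇ = (24.0 − 19.0) / 0.9167 = 5.0/0.9167 = 5.454 cmH2O·s/L.
C = Vt/(Pplat − PEEP) = 365.0 / (19.0 − 7) = 365.0/12.0 = 30.417 mL/cmH2O.
τ = R × C = 5.454 × 0.03042 L/cmH2O = 0.1659 s.
t = −τ·ln(1 − 0.92) = −0.1659·ln(0.08) = 0.419 s.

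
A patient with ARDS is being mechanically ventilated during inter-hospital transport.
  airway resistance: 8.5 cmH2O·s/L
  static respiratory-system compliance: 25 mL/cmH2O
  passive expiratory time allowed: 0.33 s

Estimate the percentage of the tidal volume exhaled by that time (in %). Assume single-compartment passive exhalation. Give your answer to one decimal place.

78.8

τ = R × C = 8.5 × 25 mL/cmH2O = 8.5 × 0.025 L/cmH2O = 0.2125 s.
Passive exhalation: V(t)/V₀ = e^(−t/τ) = e^(−0.33/0.2125) = 0.2116.
Fraction exhaled = 1 − 0.2116 = 0.7884 → 78.84%.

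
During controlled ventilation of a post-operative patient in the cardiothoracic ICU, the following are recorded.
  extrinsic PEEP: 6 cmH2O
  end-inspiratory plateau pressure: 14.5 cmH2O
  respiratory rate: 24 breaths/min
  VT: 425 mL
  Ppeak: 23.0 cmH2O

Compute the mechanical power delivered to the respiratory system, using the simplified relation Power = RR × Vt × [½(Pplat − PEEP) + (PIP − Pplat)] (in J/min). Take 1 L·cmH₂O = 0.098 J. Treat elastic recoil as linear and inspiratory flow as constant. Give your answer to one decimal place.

12.7

Per-breath work = Vt × [½(Pplat−PEEP) + (PIP−Pplat)] = 0.425 × [0.5×8.5 + 8.5] = 0.425 × 12.75 = 5.419 L·cmH2O.
Power = 24 × 5.419 = 130.06 L·cmH2O/min.
× 0.098 J/(L·cmH2O) → 12.746 J/min.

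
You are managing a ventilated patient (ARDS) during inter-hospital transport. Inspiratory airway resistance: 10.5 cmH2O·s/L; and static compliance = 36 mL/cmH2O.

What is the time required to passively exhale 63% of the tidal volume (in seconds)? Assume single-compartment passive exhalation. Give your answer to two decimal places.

τ = R × C = 10.5 × 36 mL/cmH2O = 10.5 × 0.036 L/cmH2O = 0.378 s.
Exhaled fraction f = 1 − e^(−t/τ) → t = −τ·ln(1 − f) = −0.378·ln(0.37) = 0.3758 s.

0.38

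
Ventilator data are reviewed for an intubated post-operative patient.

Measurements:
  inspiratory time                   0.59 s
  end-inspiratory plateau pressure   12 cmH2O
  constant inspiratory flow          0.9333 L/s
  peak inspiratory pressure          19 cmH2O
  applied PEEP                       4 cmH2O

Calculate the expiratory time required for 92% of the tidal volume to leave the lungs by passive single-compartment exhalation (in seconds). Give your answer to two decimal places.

1.30

Vt = flow × Ti = 0.9333 L/s × 0.59 s × 1000 mL/L = 550.65 mL.
R = (PIP − Pplat)/V̇ = (19 − 12) / 0.9333 = 7.0/0.9333 = 7.5 cmH2O·s/L.
C = Vt/(Pplat − PEEP) = 550.65 / (12 − 4) = 550.65/8.0 = 68.831 mL/cmH2O.
τ = R × C = 7.5 × 0.06883 L/cmH2O = 0.5162 s.
t = −τ·ln(1 − 0.92) = −0.5162·ln(0.08) = 1.304 s.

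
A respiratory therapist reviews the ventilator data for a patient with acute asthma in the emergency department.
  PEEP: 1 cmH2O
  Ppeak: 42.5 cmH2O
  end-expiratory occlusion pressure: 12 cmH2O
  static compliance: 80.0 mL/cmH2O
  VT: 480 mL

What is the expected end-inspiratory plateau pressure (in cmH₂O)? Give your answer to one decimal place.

18.0

End-expiratory occlusion gives total PEEP = 12 cmH2O (intrinsic PEEP = 12 − 1 = 11). Use total PEEP for the elastic gradient.
Pplat = PEEPtotal + Vt / Cstat = 12 + 480 / 80.0 = 12 + 6.0 = 18.0 cmH2O.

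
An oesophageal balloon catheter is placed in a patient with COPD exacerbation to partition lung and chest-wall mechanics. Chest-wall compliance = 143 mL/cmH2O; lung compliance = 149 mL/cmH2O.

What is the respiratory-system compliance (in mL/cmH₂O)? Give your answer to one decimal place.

Lung and chest wall are elastances in series: 1/Crs = 1/CL + 1/Ccw.
1/Crs = 1/149 + 1/143 = 0.0137.
Crs = 72.993 mL/cmH2O.

73.0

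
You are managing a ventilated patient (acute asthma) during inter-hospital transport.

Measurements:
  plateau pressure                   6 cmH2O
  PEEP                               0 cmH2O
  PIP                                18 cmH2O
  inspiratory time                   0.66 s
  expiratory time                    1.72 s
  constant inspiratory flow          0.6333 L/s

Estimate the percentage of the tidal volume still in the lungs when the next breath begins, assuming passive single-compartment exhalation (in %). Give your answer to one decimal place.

27.2

Vt = flow × Ti = 0.6333 L/s × 0.66 s × 1000 mL/L = 417.98 mL.
R = (PIP − Pplat)/V̇ = (18 − 6) / 0.6333 = 12.0/0.6333 = 18.948 cmH2O·s/L.
C = Vt/(Pplat − PEEP) = 417.98 / (6 − 0) = 417.98/6.0 = 69.663 mL/cmH2O.
τ = R × C = 18.948 × 0.06966 L/cmH2O = 1.32 s.
Fraction remaining at end-expiration = e^(−Te/τ) = e^(−1.72/1.32) = 0.2717 → 27.17%.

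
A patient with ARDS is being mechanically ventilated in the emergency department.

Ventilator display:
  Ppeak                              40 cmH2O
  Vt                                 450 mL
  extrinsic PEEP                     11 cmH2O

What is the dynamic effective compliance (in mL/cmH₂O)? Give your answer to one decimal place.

Dynamic compliance = Vt / (PIP − PEEP) = 450 / (40 − 11) = 450 / 29.0 = 15.517 mL/cmH2O.

15.5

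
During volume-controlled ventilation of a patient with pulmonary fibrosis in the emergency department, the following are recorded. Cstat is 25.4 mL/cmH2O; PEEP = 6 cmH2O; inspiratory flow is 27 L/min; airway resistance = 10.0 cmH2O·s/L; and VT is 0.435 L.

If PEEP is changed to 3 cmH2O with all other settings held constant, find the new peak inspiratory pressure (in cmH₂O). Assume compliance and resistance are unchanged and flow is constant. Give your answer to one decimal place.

Flow: 27 L/min ÷ 60 = 0.45 L/s.
PIP = Vt/C + R·V̇ + PEEP (constant-flow equation of motion).
Only the baseline term changes: ΔPIP = ΔPEEP = 3 − 6 = -3.0 cmH2O.
Original PIP = 435/25.4 + 10.0×0.45 + 6 = 27.626 cmH2O; new PIP = 27.626 + (-3.0) = 24.626 cmH2O.

24.6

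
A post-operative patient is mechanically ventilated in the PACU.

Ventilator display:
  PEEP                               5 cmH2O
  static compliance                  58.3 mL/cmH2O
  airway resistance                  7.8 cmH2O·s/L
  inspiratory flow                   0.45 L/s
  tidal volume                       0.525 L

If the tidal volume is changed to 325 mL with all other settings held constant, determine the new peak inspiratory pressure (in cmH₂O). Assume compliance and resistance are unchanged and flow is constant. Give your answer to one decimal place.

14.1

PIP = Vt/C + R·V̇ + PEEP (constant-flow equation of motion).
Only the elastic term changes: ΔPIP = ΔVt / C = (325 − 525) / 58.3 = -3.431 cmH2O.
Original PIP = 525/58.3 + 7.8×0.45 + 5 = 17.515 cmH2O; new PIP = 17.515 + (-3.431) = 14.084 cmH2O.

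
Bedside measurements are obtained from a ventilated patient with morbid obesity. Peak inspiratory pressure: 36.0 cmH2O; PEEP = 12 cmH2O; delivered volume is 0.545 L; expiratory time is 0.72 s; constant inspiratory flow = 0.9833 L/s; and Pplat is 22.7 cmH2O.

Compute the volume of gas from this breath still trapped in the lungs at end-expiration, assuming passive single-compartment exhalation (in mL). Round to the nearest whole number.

R = (PIP − Pplat)/V̇ = (36.0 − 22.7) / 0.9833 = 13.3/0.9833 = 13.526 cmH2O·s/L.
C = Vt/(Pplat − PEEP) = 545.0 / (22.7 − 12) = 545.0/10.7 = 50.935 mL/cmH2O.
τ = R × C = 13.526 × 0.05094 L/cmH2O = 0.689 s.
Fraction remaining = e^(−Te/τ) = e^(−0.72/0.689) = 0.3517.
Trapped volume = 545.0 × 0.3517 = 191.68 mL.

192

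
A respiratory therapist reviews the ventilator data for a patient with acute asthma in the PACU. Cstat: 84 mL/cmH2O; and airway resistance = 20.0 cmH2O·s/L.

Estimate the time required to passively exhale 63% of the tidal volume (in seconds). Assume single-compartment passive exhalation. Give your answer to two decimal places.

1.67

τ = R × C = 20.0 × 84 mL/cmH2O = 20.0 × 0.084 L/cmH2O = 1.68 s.
Exhaled fraction f = 1 − e^(−t/τ) → t = −τ·ln(1 − f) = −1.68·ln(0.37) = 1.67 s.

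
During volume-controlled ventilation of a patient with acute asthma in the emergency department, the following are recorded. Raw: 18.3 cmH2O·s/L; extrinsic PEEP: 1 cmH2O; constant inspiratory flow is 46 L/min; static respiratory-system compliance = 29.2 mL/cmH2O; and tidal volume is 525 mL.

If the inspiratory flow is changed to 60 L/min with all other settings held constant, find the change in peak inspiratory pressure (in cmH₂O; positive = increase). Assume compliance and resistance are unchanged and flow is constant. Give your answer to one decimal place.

Flow: 46 L/min ÷ 60 = 0.7667 L/s.
New flow: 60 L/min ÷ 60 = 1 L/s.
PIP = Vt/C + R·V̇ + PEEP (constant-flow equation of motion).
Only the resistive term changes: ΔPIP = R × ΔV̇ = 18.3 × (1 − 0.7667) = 18.3 × 0.2333 = 4.269 cmH2O.

4.3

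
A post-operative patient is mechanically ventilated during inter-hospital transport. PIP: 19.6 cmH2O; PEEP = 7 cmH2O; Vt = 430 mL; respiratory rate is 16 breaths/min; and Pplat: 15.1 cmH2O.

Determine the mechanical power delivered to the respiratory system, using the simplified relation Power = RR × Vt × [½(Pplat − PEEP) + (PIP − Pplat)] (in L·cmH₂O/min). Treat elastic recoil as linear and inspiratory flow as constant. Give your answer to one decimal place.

Per-breath work = Vt × [½(Pplat−PEEP) + (PIP−Pplat)] = 0.430 × [0.5×8.1 + 4.5] = 0.430 × 8.55 = 3.677 L·cmH2O.
Power = 16 × 3.677 = 58.832 L·cmH2O/min.

58.8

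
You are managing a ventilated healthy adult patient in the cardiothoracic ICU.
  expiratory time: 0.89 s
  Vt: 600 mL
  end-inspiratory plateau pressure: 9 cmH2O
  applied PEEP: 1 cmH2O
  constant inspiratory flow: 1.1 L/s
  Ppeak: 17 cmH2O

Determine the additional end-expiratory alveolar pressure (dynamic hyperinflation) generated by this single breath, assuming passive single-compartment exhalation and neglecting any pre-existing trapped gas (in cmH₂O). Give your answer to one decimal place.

1.6

R = (PIP − Pplat)/V̇ = (17 − 9) / 1.1 = 8.0/1.1 = 7.273 cmH2O·s/L.
C = Vt/(Pplat − PEEP) = 600.0 / (9 − 1) = 600.0/8.0 = 75.0 mL/cmH2O.
τ = R × C = 7.273 × 0.075 L/cmH2O = 0.5455 s.
Fraction remaining = e^(−Te/τ) = e^(−0.89/0.5455) = 0.1956; trapped volume = 600.0 × 0.1956 = 117.36 mL.
Additional alveolar pressure from trapping ≈ V_trapped / C = 117.36 / 75.0 = 1.565 cmH2O.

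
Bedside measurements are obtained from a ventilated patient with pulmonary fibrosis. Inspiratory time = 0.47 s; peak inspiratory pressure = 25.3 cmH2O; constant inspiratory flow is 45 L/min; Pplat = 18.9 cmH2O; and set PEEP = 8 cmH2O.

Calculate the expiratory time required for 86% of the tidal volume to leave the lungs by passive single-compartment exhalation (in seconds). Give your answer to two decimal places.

Flow: 45 L/min ÷ 60 = 0.75 L/s.
Vt = flow × Ti = 0.75 L/s × 0.47 s × 1000 mL/L = 352.5 mL.
R = (PIP − Pplat)/V̇ = (25.3 − 18.9) / 0.75 = 6.4/0.75 = 8.533 cmH2O·s/L.
C = Vt/(Pplat − PEEP) = 352.5 / (18.9 − 8) = 352.5/10.9 = 32.339 mL/cmH2O.
τ = R × C = 8.533 × 0.03234 L/cmH2O = 0.276 s.
t = −τ·ln(1 − 0.86) = −0.276·ln(0.14) = 0.5426 s.

0.54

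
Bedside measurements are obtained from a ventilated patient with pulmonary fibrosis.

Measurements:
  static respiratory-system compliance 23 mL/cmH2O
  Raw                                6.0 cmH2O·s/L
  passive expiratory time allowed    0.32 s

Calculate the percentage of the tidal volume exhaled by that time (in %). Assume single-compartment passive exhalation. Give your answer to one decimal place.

90.2

τ = R × C = 6.0 × 23 mL/cmH2O = 6.0 × 0.023 L/cmH2O = 0.138 s.
Passive exhalation: V(t)/V₀ = e^(−t/τ) = e^(−0.32/0.138) = 0.09839.
Fraction exhaled = 1 − 0.09839 = 0.9016 → 90.16%.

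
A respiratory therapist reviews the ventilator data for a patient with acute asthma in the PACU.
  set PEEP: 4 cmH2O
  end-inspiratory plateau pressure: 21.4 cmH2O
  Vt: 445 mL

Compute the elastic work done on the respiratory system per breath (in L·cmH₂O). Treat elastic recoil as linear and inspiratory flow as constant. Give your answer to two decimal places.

Elastic work ≈ ½ × (Pplat − PEEP) × Vt = 0.5 × (21.4 − 4) × 0.445 L = 0.5 × 17.4 × 0.445 = 3.872 L·cmH2O.

3.87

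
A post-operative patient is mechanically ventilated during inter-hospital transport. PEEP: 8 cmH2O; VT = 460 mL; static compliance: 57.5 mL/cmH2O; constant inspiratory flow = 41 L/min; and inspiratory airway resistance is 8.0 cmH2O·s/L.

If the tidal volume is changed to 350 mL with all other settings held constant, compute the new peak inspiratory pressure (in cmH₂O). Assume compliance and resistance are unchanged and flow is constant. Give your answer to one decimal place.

Flow: 41 L/min ÷ 60 = 0.6833 L/s.
PIP = Vt/C + R·V̇ + PEEP (constant-flow equation of motion).
Only the elastic term changes: ΔPIP = ΔVt / C = (350 − 460) / 57.5 = -1.913 cmH2O.
Original PIP = 460/57.5 + 8.0×0.6833 + 8 = 21.466 cmH2O; new PIP = 21.466 + (-1.913) = 19.553 cmH2O.

19.6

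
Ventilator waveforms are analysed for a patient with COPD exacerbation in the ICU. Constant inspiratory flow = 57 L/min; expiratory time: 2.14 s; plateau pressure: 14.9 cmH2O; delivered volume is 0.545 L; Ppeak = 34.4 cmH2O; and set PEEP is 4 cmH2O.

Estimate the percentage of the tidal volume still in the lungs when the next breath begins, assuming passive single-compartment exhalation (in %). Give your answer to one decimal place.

Flow: 57 L/min ÷ 60 = 0.95 L/s.
R = (PIP − Pplat)/V̇ = (34.4 − 14.9) / 0.95 = 19.5/0.95 = 20.526 cmH2O·s/L.
C = Vt/(Pplat − PEEP) = 545.0 / (14.9 − 4) = 545.0/10.9 = 50.0 mL/cmH2O.
τ = R × C = 20.526 × 0.05 L/cmH2O = 1.026 s.
Fraction remaining at end-expiration = e^(−Te/τ) = e^(−2.14/1.026) = 0.1242 → 12.42%.

12.4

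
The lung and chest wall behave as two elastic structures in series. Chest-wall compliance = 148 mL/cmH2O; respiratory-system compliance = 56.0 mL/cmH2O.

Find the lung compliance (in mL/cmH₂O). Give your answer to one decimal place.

1/CL = 1/Crs − 1/Ccw.
1/CL = 1/56.0 − 1/148 = 0.0111.
CL = 90.09 mL/cmH2O.

90.1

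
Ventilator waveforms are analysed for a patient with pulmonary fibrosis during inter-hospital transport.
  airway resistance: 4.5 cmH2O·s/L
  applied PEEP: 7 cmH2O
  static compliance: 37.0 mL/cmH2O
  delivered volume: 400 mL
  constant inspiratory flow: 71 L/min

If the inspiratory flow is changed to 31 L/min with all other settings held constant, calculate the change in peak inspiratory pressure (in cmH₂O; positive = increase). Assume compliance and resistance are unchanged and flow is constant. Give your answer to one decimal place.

Flow: 71 L/min ÷ 60 = 1.1833 L/s.
New flow: 31 L/min ÷ 60 = 0.5167 L/s.
PIP = Vt/C + R·V̇ + PEEP (constant-flow equation of motion).
Only the resistive term changes: ΔPIP = R × ΔV̇ = 4.5 × (0.5167 − 1.1833) = 4.5 × -0.6666 = -3.0 cmH2O.

-3.0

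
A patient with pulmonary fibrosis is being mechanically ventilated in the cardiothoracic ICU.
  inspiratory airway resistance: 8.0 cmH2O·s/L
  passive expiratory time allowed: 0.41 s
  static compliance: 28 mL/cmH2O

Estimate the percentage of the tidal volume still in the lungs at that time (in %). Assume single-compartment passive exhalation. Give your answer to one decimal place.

τ = R × C = 8.0 × 28 mL/cmH2O = 8.0 × 0.028 L/cmH2O = 0.224 s.
Passive exhalation: V(t)/V₀ = e^(−t/τ) = e^(−0.41/0.224) = 0.1604.
Fraction remaining = 0.1604 → 16.04%.

16.0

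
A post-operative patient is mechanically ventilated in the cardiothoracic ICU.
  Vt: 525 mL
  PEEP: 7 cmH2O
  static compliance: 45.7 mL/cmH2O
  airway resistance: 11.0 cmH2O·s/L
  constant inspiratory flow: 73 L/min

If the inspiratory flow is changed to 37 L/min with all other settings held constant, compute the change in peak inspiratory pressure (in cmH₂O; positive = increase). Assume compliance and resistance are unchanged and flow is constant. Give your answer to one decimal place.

Flow: 73 L/min ÷ 60 = 1.2167 L/s.
New flow: 37 L/min ÷ 60 = 0.6167 L/s.
PIP = Vt/C + R·V̇ + PEEP (constant-flow equation of motion).
Only the resistive term changes: ΔPIP = R × ΔV̇ = 11.0 × (0.6167 − 1.2167) = 11.0 × -0.6 = -6.6 cmH2O.

-6.6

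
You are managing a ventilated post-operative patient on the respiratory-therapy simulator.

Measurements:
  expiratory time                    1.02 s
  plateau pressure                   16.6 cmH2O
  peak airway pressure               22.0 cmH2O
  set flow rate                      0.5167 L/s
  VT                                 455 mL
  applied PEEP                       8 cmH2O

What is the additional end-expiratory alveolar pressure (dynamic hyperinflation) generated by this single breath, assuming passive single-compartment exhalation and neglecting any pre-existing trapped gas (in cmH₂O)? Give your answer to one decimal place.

R = (PIP − Pplat)/V̇ = (22.0 − 16.6) / 0.5167 = 5.4/0.5167 = 10.451 cmH2O·s/L.
C = Vt/(Pplat − PEEP) = 455.0 / (16.6 − 8) = 455.0/8.6 = 52.907 mL/cmH2O.
τ = R × C = 10.451 × 0.05291 L/cmH2O = 0.553 s.
Fraction remaining = e^(−Te/τ) = e^(−1.02/0.553) = 0.1581; trapped volume = 455.0 × 0.1581 = 71.936 mL.
Additional alveolar pressure from trapping ≈ V_trapped / C = 71.936 / 52.907 = 1.36 cmH2O.

1.4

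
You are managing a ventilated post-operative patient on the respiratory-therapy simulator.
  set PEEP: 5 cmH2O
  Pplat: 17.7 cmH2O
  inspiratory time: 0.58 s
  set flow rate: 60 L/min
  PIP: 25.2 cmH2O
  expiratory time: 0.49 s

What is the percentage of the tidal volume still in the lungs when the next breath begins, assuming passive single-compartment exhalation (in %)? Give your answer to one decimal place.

23.9

Flow: 60 L/min ÷ 60 = 1 L/s.
Vt = flow × Ti = 1 L/s × 0.58 s × 1000 mL/L = 580.0 mL.
R = (PIP − Pplat)/V̇ = (25.2 − 17.7) / 1 = 7.5/1 = 7.5 cmH2O·s/L.
C = Vt/(Pplat − PEEP) = 580.0 / (17.7 − 5) = 580.0/12.7 = 45.669 mL/cmH2O.
τ = R × C = 7.5 × 0.04567 L/cmH2O = 0.3425 s.
Fraction remaining at end-expiration = e^(−Te/τ) = e^(−0.49/0.3425) = 0.2392 → 23.92%.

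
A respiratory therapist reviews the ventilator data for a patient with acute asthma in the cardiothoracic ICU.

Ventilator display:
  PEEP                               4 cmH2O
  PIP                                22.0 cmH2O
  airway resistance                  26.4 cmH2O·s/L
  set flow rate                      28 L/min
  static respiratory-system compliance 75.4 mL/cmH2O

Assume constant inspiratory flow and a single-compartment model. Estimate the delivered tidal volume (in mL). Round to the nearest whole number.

428

Flow: 28 L/min ÷ 60 = 0.4667 L/s.
Equation of motion (constant flow): PIP = Vt/C + R·V̇ + PEEP.
Vt/C = PIP − R·V̇ − PEEP = 22.0 − 12.321 − 4 = 5.679 cmH2O.
Vt = C × 5.679 = 75.4 × 5.679 = 428.2 mL.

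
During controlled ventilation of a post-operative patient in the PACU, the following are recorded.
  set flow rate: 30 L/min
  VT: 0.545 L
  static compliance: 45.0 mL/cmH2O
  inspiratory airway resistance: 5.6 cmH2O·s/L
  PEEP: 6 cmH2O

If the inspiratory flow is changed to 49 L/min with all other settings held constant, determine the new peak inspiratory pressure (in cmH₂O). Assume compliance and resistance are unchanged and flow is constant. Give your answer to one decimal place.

Flow: 30 L/min ÷ 60 = 0.5 L/s.
New flow: 49 L/min ÷ 60 = 0.8167 L/s.
PIP = Vt/C + R·V̇ + PEEP (constant-flow equation of motion).
Only the resistive term changes: ΔPIP = R × ΔV̇ = 5.6 × (0.8167 − 0.5) = 5.6 × 0.3167 = 1.774 cmH2O.
Original PIP = 545/45.0 + 5.6×0.5 + 6 = 20.911 cmH2O; new PIP = 20.911 + (1.774) = 22.685 cmH2O.

22.7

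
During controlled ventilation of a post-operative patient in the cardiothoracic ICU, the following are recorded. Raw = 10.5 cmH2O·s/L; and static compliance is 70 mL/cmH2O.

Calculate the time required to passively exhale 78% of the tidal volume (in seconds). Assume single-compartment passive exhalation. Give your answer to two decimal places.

1.11

τ = R × C = 10.5 × 70 mL/cmH2O = 10.5 × 0.070 L/cmH2O = 0.735 s.
Exhaled fraction f = 1 − e^(−t/τ) → t = −τ·ln(1 − f) = −0.735·ln(0.22) = 1.113 s.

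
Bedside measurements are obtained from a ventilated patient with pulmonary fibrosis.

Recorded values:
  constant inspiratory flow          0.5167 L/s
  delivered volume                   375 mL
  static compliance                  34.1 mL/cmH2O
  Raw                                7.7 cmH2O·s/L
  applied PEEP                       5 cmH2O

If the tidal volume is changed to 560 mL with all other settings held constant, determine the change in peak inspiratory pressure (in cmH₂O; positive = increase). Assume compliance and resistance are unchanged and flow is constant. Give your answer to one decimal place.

5.4

PIP = Vt/C + R·V̇ + PEEP (constant-flow equation of motion).
Only the elastic term changes: ΔPIP = ΔVt / C = (560 − 375) / 34.1 = 5.425 cmH2O.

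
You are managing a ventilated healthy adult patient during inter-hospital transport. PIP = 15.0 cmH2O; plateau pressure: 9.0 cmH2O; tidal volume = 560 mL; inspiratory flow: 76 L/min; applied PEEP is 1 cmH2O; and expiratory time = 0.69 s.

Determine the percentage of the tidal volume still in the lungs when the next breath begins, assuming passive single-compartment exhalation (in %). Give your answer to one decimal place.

12.5

Flow: 76 L/min ÷ 60 = 1.2667 L/s.
R = (PIP − Pplat)/V̇ = (15.0 − 9.0) / 1.2667 = 6.0/1.2667 = 4.737 cmH2O·s/L.
C = Vt/(Pplat − PEEP) = 560.0 / (9.0 − 1) = 560.0/8.0 = 70.0 mL/cmH2O.
τ = R × C = 4.737 × 0.07 L/cmH2O = 0.3316 s.
Fraction remaining at end-expiration = e^(−Te/τ) = e^(−0.69/0.3316) = 0.1248 → 12.48%.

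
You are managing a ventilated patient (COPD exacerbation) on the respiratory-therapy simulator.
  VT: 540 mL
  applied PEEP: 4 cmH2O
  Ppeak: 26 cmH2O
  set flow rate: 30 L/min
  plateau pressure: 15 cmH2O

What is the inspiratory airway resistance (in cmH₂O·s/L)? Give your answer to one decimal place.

Flow: 30 L/min ÷ 60 = 0.5 L/s.
Raw = (PIP − Pplat) / flow = (26 − 15) / 0.5 = 11.0 / 0.5 = 22.0 cmH2O·s/L.

22.0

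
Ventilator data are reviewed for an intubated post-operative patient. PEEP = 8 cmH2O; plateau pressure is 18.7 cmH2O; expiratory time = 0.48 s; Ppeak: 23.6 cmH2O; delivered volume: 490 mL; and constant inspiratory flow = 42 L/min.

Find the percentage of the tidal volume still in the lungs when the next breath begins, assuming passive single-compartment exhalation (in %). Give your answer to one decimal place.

22.4

Flow: 42 L/min ÷ 60 = 0.7 L/s.
R = (PIP − Pplat)/V̇ = (23.6 − 18.7) / 0.7 = 4.9/0.7 = 7.0 cmH2O·s/L.
C = Vt/(Pplat − PEEP) = 490.0 / (18.7 − 8) = 490.0/10.7 = 45.794 mL/cmH2O.
τ = R × C = 7.0 × 0.04579 L/cmH2O = 0.3205 s.
Fraction remaining at end-expiration = e^(−Te/τ) = e^(−0.48/0.3205) = 0.2237 → 22.37%.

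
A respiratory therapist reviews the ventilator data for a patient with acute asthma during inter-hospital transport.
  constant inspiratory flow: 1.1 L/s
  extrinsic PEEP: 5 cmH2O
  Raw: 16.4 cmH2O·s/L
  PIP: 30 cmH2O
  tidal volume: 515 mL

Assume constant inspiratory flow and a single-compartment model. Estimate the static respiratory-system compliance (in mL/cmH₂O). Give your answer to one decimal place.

74.0

Equation of motion (constant flow): PIP = Vt/C + R·V̇ + PEEP.
Vt/C = PIP − R·V̇ − PEEP = 30 − 16.4×1.1 − 5 = 30 − 18.04 − 5 = 6.96 cmH2O.
C = Vt / 6.96 = 515 / 6.96 = 73.994 mL/cmH2O.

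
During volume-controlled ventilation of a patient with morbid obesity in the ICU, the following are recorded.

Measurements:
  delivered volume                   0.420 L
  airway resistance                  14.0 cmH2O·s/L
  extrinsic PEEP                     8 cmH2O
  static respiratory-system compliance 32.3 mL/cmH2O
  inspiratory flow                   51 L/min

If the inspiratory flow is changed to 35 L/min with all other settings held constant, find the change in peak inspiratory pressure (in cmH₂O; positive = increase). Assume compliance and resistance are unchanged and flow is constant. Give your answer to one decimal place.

-3.7

Flow: 51 L/min ÷ 60 = 0.85 L/s.
New flow: 35 L/min ÷ 60 = 0.5833 L/s.
PIP = Vt/C + R·V̇ + PEEP (constant-flow equation of motion).
Only the resistive term changes: ΔPIP = R × ΔV̇ = 14.0 × (0.5833 − 0.85) = 14.0 × -0.2667 = -3.734 cmH2O.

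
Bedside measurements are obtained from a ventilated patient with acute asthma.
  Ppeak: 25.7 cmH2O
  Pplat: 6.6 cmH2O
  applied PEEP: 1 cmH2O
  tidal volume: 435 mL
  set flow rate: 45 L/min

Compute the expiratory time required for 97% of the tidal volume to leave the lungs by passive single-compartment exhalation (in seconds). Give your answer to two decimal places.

Flow: 45 L/min ÷ 60 = 0.75 L/s.
R = (PIP − Pplat)/V̇ = (25.7 − 6.6) / 0.75 = 19.1/0.75 = 25.467 cmH2O·s/L.
C = Vt/(Pplat − PEEP) = 435.0 / (6.6 − 1) = 435.0/5.6 = 77.679 mL/cmH2O.
τ = R × C = 25.467 × 0.07768 L/cmH2O = 1.978 s.
t = −τ·ln(1 − 0.97) = −1.978·ln(0.03) = 6.936 s.

6.94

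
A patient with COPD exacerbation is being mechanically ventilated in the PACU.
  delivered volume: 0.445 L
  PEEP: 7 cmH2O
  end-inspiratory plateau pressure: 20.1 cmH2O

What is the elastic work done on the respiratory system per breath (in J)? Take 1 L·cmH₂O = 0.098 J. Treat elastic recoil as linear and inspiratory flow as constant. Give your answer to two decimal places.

0.29

Elastic work ≈ ½ × (Pplat − PEEP) × Vt = 0.5 × (20.1 − 7) × 0.445 L = 0.5 × 13.1 × 0.445 = 2.915 L·cmH2O.
× 0.098 J/(L·cmH2O) → 0.2857 J.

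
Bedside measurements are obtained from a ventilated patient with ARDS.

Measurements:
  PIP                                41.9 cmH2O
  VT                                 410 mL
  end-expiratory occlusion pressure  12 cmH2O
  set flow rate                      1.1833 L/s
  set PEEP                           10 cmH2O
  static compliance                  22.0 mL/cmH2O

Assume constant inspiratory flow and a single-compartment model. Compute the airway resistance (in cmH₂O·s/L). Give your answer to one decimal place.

Total PEEP = 12 cmH2O (set 10 + intrinsic 2); this is the baseline alveolar pressure.
Equation of motion (constant flow): PIP = Vt/C + R·V̇ + PEEP.
R·V̇ = PIP − Vt/C − PEEP = 41.9 − 410/22.0 − 12 = 41.9 − 18.636 − 12 = 11.264 cmH2O.
R = 11.264 / 1.1833 = 9.519 cmH2O·s/L.

9.5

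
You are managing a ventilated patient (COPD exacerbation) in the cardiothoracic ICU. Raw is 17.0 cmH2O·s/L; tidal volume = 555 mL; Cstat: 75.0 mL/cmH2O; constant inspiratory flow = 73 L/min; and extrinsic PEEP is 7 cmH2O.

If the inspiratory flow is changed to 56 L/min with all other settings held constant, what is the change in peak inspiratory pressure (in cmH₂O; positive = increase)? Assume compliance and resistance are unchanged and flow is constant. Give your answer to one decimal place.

-4.8

Flow: 73 L/min ÷ 60 = 1.2167 L/s.
New flow: 56 L/min ÷ 60 = 0.9333 L/s.
PIP = Vt/C + R·V̇ + PEEP (constant-flow equation of motion).
Only the resistive term changes: ΔPIP = R × ΔV̇ = 17.0 × (0.9333 − 1.2167) = 17.0 × -0.2834 = -4.818 cmH2O.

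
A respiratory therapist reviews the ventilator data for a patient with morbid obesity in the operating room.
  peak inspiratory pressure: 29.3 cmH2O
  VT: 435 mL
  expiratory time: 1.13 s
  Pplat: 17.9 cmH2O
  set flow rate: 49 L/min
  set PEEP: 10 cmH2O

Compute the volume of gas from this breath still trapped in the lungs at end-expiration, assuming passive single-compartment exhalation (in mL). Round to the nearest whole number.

Flow: 49 L/min ÷ 60 = 0.8167 L/s.
R = (PIP − Pplat)/V̇ = (29.3 − 17.9) / 0.8167 = 11.4/0.8167 = 13.959 cmH2O·s/L.
C = Vt/(Pplat − PEEP) = 435.0 / (17.9 − 10) = 435.0/7.9 = 55.063 mL/cmH2O.
τ = R × C = 13.959 × 0.05506 L/cmH2O = 0.7686 s.
Fraction remaining = e^(−Te/τ) = e^(−1.13/0.7686) = 0.2299.
Trapped volume = 435.0 × 0.2299 = 100.01 mL.

100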